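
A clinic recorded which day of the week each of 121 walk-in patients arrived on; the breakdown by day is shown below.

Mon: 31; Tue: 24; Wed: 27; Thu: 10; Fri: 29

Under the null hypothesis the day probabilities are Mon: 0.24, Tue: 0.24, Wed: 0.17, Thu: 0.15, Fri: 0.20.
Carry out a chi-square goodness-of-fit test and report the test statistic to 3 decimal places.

7.629

Expected counts E_i = n·p_i: 121×0.24 = 29.04, 121×0.24 = 29.04, 121×0.17 = 20.57, 121×0.15 = 18.15, 121×0.20 = 24.2.
cat         O        E   (O−E)²/E
Mon        31    29.04     0.1323
Tue        24    29.04     0.8747
Wed        27    20.57     2.0100
Thu        10    18.15     3.6596
Fri        29     24.2     0.9521
Sum = 7.629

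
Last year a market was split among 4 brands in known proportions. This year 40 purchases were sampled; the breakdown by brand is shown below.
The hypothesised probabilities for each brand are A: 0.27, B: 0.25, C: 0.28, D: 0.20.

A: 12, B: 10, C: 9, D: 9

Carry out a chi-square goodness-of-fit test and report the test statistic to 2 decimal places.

Expected counts E_i = n·p_i: 40×0.27 = 10.8, 40×0.25 = 10, 40×0.28 = 11.2, 40×0.20 = 8.
cat         O        E   (O−E)²/E
A          12     10.8      0.133
B          10       10      0.000
C           9     11.2      0.432
D           9        8      0.125
Sum = 0.69

0.69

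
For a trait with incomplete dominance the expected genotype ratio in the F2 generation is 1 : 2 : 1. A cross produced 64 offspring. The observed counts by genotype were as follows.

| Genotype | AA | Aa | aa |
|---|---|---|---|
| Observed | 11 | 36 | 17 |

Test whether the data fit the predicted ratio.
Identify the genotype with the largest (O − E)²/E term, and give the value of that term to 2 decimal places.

AA, 1.56

Ratio total = 4. Expected counts: 64×1/4 = 16, 64×2/4 = 32, 64×1/4 = 16.
cat         O        E   (O−E)²/E
AA         11       16      1.563
Aa         36       32      0.500
aa         17       16      0.063
The largest term is for AA: 1.56.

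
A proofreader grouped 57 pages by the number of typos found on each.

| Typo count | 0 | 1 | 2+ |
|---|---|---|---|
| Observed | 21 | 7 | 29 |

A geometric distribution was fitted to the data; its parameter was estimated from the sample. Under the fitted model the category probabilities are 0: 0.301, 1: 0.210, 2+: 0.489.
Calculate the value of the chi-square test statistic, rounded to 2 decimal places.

2.97

Expected counts E_i = n·p_i: 57×0.301 = 17.157, 57×0.210 = 11.97, 57×0.489 = 27.873.
0: (21 − 17.157)²/17.157 = 14.768649/17.157 = 0.861
1: (7 − 11.97)²/11.97 = 24.7009/11.97 = 2.064
2+: (29 − 27.873)²/27.873 = 1.270129/27.873 = 0.046
Sum = 2.97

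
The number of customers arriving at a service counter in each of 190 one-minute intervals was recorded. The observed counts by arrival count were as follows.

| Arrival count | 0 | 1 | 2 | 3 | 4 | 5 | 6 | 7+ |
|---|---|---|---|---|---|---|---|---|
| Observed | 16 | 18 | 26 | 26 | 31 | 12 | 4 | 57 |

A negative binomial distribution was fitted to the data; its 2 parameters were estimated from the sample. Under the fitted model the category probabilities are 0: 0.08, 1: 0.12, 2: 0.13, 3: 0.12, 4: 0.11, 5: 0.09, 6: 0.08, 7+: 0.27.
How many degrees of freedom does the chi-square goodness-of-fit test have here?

There are k = 8 categories and 2 parameters estimated from the data, so df = 8 − 1 − 2 = 5.

5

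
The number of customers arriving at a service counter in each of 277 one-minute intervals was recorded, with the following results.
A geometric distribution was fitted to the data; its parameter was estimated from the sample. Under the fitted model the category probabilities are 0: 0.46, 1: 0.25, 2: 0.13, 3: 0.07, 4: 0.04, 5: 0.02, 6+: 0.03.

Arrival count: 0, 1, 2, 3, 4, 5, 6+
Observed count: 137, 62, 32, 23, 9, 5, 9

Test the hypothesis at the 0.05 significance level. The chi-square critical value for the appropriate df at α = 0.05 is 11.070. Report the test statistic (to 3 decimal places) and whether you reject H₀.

Expected counts E_i = n·p_i: 277×0.46 = 127.42, 277×0.25 = 69.25, 277×0.13 = 36.01, 277×0.07 = 19.39, 277×0.04 = 11.08, 277×0.02 = 5.54, 277×0.03 = 8.31.
0: (137 − 127.42)²/127.42 = 91.7764/127.42 = 0.7203
1: (62 − 69.25)²/69.25 = 52.5625/69.25 = 0.7590
2: (32 − 36.01)²/36.01 = 16.0801/36.01 = 0.4465
3: (23 − 19.39)²/19.39 = 13.0321/19.39 = 0.6721
4: (9 − 11.08)²/11.08 = 4.3264/11.08 = 0.3905
5: (5 − 5.54)²/5.54 = 0.2916/5.54 = 0.0526
6+: (9 − 8.31)²/8.31 = 0.4761/8.31 = 0.0573
Sum = 3.098
df = 5. Since 3.098 < 11.070, we do not reject H₀.

3.098; do not reject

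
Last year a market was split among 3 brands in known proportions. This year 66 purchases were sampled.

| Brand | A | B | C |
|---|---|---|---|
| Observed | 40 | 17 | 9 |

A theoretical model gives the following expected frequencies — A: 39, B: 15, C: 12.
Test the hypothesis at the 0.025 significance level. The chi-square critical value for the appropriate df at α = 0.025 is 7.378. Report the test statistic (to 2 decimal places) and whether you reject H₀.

A: (40 − 39)²/39 = 1/39 = 0.026
B: (17 − 15)²/15 = 4/15 = 0.267
C: (9 − 12)²/12 = 9/12 = 0.750
Sum = 1.04
df = 2. Since 1.04 < 7.378, we do not reject H₀.

1.04; do not reject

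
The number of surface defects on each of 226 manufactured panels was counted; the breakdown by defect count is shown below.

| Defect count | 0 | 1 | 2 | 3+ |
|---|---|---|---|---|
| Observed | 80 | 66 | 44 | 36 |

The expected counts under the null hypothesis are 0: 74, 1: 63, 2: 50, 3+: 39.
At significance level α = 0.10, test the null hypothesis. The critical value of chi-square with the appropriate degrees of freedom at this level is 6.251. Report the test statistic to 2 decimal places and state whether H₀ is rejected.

1.58; do not reject

χ² = (80−74)²/74 + (66−63)²/63 + (44−50)²/50 + (36−39)²/39
   = 0.486 + 0.143 + 0.720 + 0.231
Sum = 1.58
df = 3. Since 1.58 < 6.251, we do not reject H₀.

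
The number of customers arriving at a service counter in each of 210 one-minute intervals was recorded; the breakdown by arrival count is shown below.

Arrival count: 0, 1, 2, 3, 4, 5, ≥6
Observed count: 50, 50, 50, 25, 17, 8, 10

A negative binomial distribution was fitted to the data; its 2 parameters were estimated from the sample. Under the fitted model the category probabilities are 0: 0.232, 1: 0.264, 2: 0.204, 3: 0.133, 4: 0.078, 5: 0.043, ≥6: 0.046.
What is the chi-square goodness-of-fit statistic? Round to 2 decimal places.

Expected counts E_i = n·p_i: 210×0.232 = 48.72, 210×0.264 = 55.44, 210×0.204 = 42.84, 210×0.133 = 27.93, 210×0.078 = 16.38, 210×0.043 = 9.03, 210×0.046 = 9.66.
χ² = (50−48.72)²/48.72 + (50−55.44)²/55.44 + (50−42.84)²/42.84 + (25−27.93)²/27.93 + (17−16.38)²/16.38 + (8−9.03)²/9.03 + (10−9.66)²/9.66
   = 0.034 + 0.534 + 1.197 + 0.307 + 0.023 + 0.117 + 0.012
Sum = 2.22

2.22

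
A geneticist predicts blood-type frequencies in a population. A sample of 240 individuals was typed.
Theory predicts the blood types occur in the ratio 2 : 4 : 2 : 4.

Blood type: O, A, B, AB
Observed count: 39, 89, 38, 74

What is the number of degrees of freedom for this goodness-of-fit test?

There are k = 4 categories and no parameters were estimated from the data, so df = 4 − 1 = 3.

3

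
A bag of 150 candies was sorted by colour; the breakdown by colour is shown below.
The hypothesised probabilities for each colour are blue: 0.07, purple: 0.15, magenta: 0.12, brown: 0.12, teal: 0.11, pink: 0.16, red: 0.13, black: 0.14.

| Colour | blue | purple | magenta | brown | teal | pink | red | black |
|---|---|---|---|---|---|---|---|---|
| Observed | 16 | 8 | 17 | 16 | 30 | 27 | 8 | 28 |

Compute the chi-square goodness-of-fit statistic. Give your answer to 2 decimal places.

33.04

Expected counts E_i = n·p_i: 150×0.07 = 10.5, 150×0.15 = 22.5, 150×0.12 = 18, 150×0.12 = 18, 150×0.11 = 16.5, 150×0.16 = 24, 150×0.13 = 19.5, 150×0.14 = 21.
cat          O        E   (O−E)²/E
blue        16     10.5      2.881
purple       8     22.5      9.344
magenta     17       18      0.056
brown       16       18      0.222
teal        30     16.5     11.045
pink        27       24      0.375
red          8     19.5      6.782
black       28       21      2.333
Sum = 33.04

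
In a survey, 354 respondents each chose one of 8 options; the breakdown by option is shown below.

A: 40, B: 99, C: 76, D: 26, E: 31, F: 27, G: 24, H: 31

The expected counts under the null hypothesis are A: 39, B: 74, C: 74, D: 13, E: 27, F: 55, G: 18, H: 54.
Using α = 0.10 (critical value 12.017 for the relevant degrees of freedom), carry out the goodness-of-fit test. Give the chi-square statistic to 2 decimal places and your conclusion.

48.17; reject

cat         O        E   (O−E)²/E
A          40       39      0.026
B          99       74      8.446
C          76       74      0.054
D          26       13     13.000
E          31       27      0.593
F          27       55     14.255
G          24       18      2.000
H          31       54      9.796
Sum = 48.17
df = 7. Since 48.17 > 12.017, we reject H₀.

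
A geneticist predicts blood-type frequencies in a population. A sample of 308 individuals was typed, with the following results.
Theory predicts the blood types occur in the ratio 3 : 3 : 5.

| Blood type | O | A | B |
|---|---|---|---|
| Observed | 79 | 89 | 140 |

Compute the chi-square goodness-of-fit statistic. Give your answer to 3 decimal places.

0.595

Ratio total = 11. Expected counts: 308×3/11 = 84, 308×3/11 = 84, 308×5/11 = 140.
cat         O        E   (O−E)²/E
O          79       84     0.2976
A          89       84     0.2976
B         140      140     0.0000
Sum = 0.595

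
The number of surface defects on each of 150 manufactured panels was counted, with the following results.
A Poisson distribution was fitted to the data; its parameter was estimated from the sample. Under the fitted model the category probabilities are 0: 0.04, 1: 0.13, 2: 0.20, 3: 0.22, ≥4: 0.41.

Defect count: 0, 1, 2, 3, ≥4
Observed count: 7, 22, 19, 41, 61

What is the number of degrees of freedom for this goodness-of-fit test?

There are k = 5 categories and 1 parameter estimated from the data, so df = 5 − 1 − 1 = 3.

3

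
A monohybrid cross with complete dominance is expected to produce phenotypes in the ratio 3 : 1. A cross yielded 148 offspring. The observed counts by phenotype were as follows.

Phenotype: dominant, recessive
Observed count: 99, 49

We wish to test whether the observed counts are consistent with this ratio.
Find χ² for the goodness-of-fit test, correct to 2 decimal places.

5.19

Ratio total = 4. Expected counts: 148×3/4 = 111, 148×1/4 = 37.
χ² = (99−111)²/111 + (49−37)²/37
   = 1.297 + 3.892
Sum = 5.19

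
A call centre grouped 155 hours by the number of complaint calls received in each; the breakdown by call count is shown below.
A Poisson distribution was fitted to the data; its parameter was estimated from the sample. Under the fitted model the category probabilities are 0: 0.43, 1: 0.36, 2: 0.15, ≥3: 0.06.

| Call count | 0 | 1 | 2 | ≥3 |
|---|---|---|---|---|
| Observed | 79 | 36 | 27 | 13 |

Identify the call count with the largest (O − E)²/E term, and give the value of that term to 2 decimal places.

1, 7.03

Expected counts E_i = n·p_i: 155×0.43 = 66.65, 155×0.36 = 55.8, 155×0.15 = 23.25, 155×0.06 = 9.3.
χ² = (79−66.65)²/66.65 + (36−55.8)²/55.8 + (27−23.25)²/23.25 + (13−9.3)²/9.3
   = 2.288 + 7.026 + 0.605 + 1.472
The largest term is for 1: 7.03.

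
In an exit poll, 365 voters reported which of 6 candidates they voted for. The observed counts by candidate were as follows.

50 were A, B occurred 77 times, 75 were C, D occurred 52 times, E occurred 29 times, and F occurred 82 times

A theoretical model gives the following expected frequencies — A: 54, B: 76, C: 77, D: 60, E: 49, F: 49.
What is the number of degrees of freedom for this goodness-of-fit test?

There are k = 6 categories and no parameters were estimated from the data, so df = 6 − 1 = 5.

5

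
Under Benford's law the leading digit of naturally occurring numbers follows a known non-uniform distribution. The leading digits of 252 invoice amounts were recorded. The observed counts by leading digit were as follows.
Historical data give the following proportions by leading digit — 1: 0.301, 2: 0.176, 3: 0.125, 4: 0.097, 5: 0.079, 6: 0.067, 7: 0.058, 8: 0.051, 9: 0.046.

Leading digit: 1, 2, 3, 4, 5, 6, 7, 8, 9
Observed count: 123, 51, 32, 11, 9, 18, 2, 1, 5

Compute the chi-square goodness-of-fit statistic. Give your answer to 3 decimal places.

69.323

Expected counts E_i = n·p_i: 252×0.301 = 75.852, 252×0.176 = 44.352, 252×0.125 = 31.5, 252×0.097 = 24.444, 252×0.079 = 19.908, 252×0.067 = 16.884, 252×0.058 = 14.616, 252×0.051 = 12.852, 252×0.046 = 11.592.
χ² = (123−75.852)²/75.852 + (51−44.352)²/44.352 + (32−31.5)²/31.5 + (11−24.444)²/24.444 + (9−19.908)²/19.908 + (18−16.884)²/16.884 + (2−14.616)²/14.616 + (1−12.852)²/12.852 + (5−11.592)²/11.592
   = 29.3062 + 0.9965 + 0.0079 + 7.3941 + 5.9767 + 0.0738 + 10.8897 + 10.9298 + 3.7487
Sum = 69.323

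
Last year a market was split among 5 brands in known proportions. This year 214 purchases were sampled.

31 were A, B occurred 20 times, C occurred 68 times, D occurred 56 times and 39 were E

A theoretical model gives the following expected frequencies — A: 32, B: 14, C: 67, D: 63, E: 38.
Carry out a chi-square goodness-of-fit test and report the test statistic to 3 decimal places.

cat         O        E   (O−E)²/E
A          31       32     0.0313
B          20       14     2.5714
C          68       67     0.0149
D          56       63     0.7778
E          39       38     0.0263
Sum = 3.422

3.422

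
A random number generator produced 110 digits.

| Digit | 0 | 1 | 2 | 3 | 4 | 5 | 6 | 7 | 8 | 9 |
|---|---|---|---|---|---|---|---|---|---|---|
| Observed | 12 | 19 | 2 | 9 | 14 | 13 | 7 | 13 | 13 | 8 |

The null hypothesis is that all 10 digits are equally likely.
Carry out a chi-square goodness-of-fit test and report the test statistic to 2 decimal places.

17.82

Expected count for each of the 10 categories: 110/10 = 11.
cat         O        E   (O−E)²/E
0          12       11      0.091
1          19       11      5.818
2           2       11      7.364
3           9       11      0.364
4          14       11      0.818
5          13       11      0.364
6           7       11      1.455
7          13       11      0.364
8          13       11      0.364
9           8       11      0.818
Sum = 17.82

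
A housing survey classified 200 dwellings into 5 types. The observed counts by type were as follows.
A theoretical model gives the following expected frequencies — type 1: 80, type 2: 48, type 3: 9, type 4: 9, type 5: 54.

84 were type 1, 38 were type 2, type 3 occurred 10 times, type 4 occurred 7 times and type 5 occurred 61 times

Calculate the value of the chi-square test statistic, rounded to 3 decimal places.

χ² = (84−80)²/80 + (38−48)²/48 + (10−9)²/9 + (7−9)²/9 + (61−54)²/54
   = 0.2000 + 2.0833 + 0.1111 + 0.4444 + 0.9074
Sum = 3.746

3.746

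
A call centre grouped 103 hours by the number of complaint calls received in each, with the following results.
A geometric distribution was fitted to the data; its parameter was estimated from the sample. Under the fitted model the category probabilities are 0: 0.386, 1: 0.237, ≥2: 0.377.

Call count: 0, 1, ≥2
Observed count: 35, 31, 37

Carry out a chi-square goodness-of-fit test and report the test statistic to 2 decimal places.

Expected counts E_i = n·p_i: 103×0.386 = 39.758, 103×0.237 = 24.411, 103×0.377 = 38.831.
χ² = (35−39.758)²/39.758 + (31−24.411)²/24.411 + (37−38.831)²/38.831
   = 0.569 + 1.778 + 0.086
Sum = 2.43

2.43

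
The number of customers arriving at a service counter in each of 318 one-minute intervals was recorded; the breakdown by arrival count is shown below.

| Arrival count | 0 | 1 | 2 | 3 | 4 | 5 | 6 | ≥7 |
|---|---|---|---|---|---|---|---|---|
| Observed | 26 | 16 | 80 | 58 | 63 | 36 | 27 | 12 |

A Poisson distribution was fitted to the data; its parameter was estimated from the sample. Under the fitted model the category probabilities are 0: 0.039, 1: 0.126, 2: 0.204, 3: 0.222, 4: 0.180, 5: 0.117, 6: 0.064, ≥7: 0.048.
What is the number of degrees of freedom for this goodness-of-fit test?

There are k = 8 categories and 1 parameter estimated from the data, so df = 8 − 1 − 1 = 6.

6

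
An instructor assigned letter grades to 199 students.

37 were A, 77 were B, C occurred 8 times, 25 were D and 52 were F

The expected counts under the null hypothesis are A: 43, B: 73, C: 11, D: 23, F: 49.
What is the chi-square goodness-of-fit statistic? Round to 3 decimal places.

A: (37 − 43)²/43 = 36/43 = 0.8372
B: (77 − 73)²/73 = 16/73 = 0.2192
C: (8 − 11)²/11 = 9/11 = 0.8182
D: (25 − 23)²/23 = 4/23 = 0.1739
F: (52 − 49)²/49 = 9/49 = 0.1837
Sum = 2.232

2.232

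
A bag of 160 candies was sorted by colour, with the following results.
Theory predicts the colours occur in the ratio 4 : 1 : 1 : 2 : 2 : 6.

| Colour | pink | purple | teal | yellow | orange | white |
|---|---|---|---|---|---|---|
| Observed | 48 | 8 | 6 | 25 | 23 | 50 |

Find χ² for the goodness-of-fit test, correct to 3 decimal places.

Ratio total = 16. Expected counts: 160×4/16 = 40, 160×1/16 = 10, 160×1/16 = 10, 160×2/16 = 20, 160×2/16 = 20, 160×6/16 = 60.
cat         O        E   (O−E)²/E
pink       48       40     1.6000
purple      8       10     0.4000
teal        6       10     1.6000
yellow     25       20     1.2500
orange     23       20     0.4500
white      50       60     1.6667
Sum = 6.967

6.967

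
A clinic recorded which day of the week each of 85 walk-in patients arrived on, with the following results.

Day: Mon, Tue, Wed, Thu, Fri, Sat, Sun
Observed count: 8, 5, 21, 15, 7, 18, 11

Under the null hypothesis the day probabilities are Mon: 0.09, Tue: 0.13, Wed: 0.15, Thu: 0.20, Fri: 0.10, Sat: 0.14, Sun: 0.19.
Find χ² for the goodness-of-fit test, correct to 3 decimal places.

13.936

Expected counts E_i = n·p_i: 85×0.09 = 7.65, 85×0.13 = 11.05, 85×0.15 = 12.75, 85×0.20 = 17, 85×0.10 = 8.5, 85×0.14 = 11.9, 85×0.19 = 16.15.
Mon: (8 − 7.65)²/7.65 = 0.1225/7.65 = 0.0160
Tue: (5 − 11.05)²/11.05 = 36.6025/11.05 = 3.3124
Wed: (21 − 12.75)²/12.75 = 68.0625/12.75 = 5.3382
Thu: (15 − 17)²/17 = 4/17 = 0.2353
Fri: (7 − 8.5)²/8.5 = 2.25/8.5 = 0.2647
Sat: (18 − 11.9)²/11.9 = 37.21/11.9 = 3.1269
Sun: (11 − 16.15)²/16.15 = 26.5225/16.15 = 1.6423
Sum = 13.936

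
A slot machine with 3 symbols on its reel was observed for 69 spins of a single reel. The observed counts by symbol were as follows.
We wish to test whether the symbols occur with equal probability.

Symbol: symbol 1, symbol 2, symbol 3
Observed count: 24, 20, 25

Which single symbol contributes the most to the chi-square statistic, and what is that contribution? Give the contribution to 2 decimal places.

symbol 2, 0.39

Expected count for each of the 3 categories: 69/3 = 23.
χ² = (24−23)²/23 + (20−23)²/23 + (25−23)²/23
   = 0.043 + 0.391 + 0.174
The largest term is for symbol 2: 0.39.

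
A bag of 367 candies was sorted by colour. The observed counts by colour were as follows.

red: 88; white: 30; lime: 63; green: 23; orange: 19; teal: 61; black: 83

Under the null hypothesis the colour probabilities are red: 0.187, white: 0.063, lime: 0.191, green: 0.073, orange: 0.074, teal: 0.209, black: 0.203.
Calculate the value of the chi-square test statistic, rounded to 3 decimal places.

15.404

Expected counts E_i = n·p_i: 367×0.187 = 68.629, 367×0.063 = 23.121, 367×0.191 = 70.097, 367×0.073 = 26.791, 367×0.074 = 27.158, 367×0.209 = 76.703, 367×0.203 = 74.501.
red: (88 − 68.629)²/68.629 = 375.235641/68.629 = 5.4676
white: (30 − 23.121)²/23.121 = 47.320641/23.121 = 2.0467
lime: (63 − 70.097)²/70.097 = 50.367409/70.097 = 0.7185
green: (23 − 26.791)²/26.791 = 14.371681/26.791 = 0.5364
orange: (19 − 27.158)²/27.158 = 66.552964/27.158 = 2.4506
teal: (61 − 76.703)²/76.703 = 246.584209/76.703 = 3.2148
black: (83 − 74.501)²/74.501 = 72.233001/74.501 = 0.9696
Sum = 15.404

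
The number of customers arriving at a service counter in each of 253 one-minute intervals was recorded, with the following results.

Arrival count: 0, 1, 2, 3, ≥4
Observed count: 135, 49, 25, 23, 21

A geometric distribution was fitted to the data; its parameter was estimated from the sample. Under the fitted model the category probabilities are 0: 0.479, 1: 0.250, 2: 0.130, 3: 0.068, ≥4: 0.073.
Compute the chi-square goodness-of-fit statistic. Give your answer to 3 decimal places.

Expected counts E_i = n·p_i: 253×0.479 = 121.187, 253×0.250 = 63.25, 253×0.130 = 32.89, 253×0.068 = 17.204, 253×0.073 = 18.469.
0: (135 − 121.187)²/121.187 = 190.798969/121.187 = 1.5744
1: (49 − 63.25)²/63.25 = 203.0625/63.25 = 3.2105
2: (25 − 32.89)²/32.89 = 62.2521/32.89 = 1.8927
3: (23 − 17.204)²/17.204 = 33.593616/17.204 = 1.9527
≥4: (21 − 18.469)²/18.469 = 6.405961/18.469 = 0.3468
Sum = 8.977

8.977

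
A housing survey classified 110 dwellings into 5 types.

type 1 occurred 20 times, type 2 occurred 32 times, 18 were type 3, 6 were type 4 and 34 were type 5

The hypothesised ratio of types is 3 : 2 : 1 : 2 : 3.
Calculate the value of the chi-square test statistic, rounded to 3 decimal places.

27.267

Ratio total = 11. Expected counts: 110×3/11 = 30, 110×2/11 = 20, 110×1/11 = 10, 110×2/11 = 20, 110×3/11 = 30.
χ² = (20−30)²/30 + (32−20)²/20 + (18−10)²/10 + (6−20)²/20 + (34−30)²/30
   = 3.3333 + 7.2000 + 6.4000 + 9.8000 + 0.5333
Sum = 27.267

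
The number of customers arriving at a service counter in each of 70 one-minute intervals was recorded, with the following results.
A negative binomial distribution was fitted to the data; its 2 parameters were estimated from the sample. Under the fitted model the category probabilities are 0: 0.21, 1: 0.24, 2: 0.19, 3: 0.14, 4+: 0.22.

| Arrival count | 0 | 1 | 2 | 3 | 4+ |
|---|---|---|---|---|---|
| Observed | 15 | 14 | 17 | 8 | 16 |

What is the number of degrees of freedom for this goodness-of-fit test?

2

There are k = 5 categories and 2 parameters estimated from the data, so df = 5 − 1 − 2 = 2.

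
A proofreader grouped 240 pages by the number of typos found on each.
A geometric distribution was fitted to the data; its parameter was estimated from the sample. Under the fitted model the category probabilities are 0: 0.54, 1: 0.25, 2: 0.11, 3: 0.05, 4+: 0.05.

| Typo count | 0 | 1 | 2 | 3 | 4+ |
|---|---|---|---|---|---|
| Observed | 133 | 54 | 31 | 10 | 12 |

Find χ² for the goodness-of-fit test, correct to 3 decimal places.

Expected counts E_i = n·p_i: 240×0.54 = 129.6, 240×0.25 = 60, 240×0.11 = 26.4, 240×0.05 = 12, 240×0.05 = 12.
χ² = (133−129.6)²/129.6 + (54−60)²/60 + (31−26.4)²/26.4 + (10−12)²/12 + (12−12)²/12
   = 0.0892 + 0.6000 + 0.8015 + 0.3333 + 0.0000
Sum = 1.824

1.824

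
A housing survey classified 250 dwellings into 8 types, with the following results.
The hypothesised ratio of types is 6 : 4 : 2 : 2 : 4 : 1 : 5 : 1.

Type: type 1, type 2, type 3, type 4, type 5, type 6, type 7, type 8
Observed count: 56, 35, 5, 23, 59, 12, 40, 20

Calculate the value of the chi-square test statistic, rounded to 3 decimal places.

34.017

Ratio total = 25. Expected counts: 250×6/25 = 60, 250×4/25 = 40, 250×2/25 = 20, 250×2/25 = 20, 250×4/25 = 40, 250×1/25 = 10, 250×5/25 = 50, 250×1/25 = 10.
χ² = (56−60)²/60 + (35−40)²/40 + (5−20)²/20 + (23−20)²/20 + (59−40)²/40 + (12−10)²/10 + (40−50)²/50 + (20−10)²/10
   = 0.2667 + 0.6250 + 11.2500 + 0.4500 + 9.0250 + 0.4000 + 2.0000 + 10.0000
Sum = 34.017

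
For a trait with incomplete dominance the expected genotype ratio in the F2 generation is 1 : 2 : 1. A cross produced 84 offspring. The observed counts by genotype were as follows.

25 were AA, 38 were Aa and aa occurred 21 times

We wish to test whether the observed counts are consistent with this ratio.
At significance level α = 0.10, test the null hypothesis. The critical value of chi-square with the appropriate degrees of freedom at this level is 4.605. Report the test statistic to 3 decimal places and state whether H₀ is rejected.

1.143; do not reject

Ratio total = 4. Expected counts: 84×1/4 = 21, 84×2/4 = 42, 84×1/4 = 21.
cat         O        E   (O−E)²/E
AA         25       21     0.7619
Aa         38       42     0.3810
aa         21       21     0.0000
Sum = 1.143
df = 2. Since 1.143 < 4.605, we do not reject H₀.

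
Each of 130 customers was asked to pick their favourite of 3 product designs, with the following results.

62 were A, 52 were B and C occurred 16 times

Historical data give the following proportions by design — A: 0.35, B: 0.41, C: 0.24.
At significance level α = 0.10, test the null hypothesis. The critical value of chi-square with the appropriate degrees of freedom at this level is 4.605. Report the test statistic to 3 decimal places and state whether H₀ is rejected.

Expected counts E_i = n·p_i: 130×0.35 = 45.5, 130×0.41 = 53.3, 130×0.24 = 31.2.
cat         O        E   (O−E)²/E
A          62     45.5     5.9835
B          52     53.3     0.0317
C          16     31.2     7.4051
Sum = 13.420
df = 2. Since 13.420 > 4.605, we reject H₀.

13.420; reject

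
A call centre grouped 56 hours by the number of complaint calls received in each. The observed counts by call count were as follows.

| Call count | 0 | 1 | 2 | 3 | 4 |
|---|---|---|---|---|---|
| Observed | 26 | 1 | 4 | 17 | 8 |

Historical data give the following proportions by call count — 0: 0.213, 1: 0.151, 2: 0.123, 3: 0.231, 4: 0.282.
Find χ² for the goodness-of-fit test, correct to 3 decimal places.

Expected counts E_i = n·p_i: 56×0.213 = 11.928, 56×0.151 = 8.456, 56×0.123 = 6.888, 56×0.231 = 12.936, 56×0.282 = 15.792.
χ² = (26−11.928)²/11.928 + (1−8.456)²/8.456 + (4−6.888)²/6.888 + (17−12.936)²/12.936 + (8−15.792)²/15.792
   = 16.6014 + 6.5743 + 1.2109 + 1.2768 + 3.8447
Sum = 29.508

29.508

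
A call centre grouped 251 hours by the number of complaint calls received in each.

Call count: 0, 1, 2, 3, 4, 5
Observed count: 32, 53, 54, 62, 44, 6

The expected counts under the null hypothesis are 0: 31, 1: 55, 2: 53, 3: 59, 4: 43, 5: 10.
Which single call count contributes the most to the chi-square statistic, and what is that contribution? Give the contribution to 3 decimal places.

0: (32 − 31)²/31 = 1/31 = 0.0323
1: (53 − 55)²/55 = 4/55 = 0.0727
2: (54 − 53)²/53 = 1/53 = 0.0189
3: (62 − 59)²/59 = 9/59 = 0.1525
4: (44 − 43)²/43 = 1/43 = 0.0233
5: (6 − 10)²/10 = 16/10 = 1.6000
The largest term is for 5: 1.600.

5, 1.600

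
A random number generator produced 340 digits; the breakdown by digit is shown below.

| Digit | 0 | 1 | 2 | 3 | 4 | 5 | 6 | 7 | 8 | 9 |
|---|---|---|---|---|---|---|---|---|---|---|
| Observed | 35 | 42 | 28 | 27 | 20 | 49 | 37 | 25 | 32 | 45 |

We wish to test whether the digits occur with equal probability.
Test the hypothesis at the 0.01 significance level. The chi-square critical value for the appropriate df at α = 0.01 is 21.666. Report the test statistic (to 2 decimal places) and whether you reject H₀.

Under H₀ each category has probability 1/10, so each expected count is 340/10 = 34.
0: (35 − 34)²/34 = 1/34 = 0.029
1: (42 − 34)²/34 = 64/34 = 1.882
2: (28 − 34)²/34 = 36/34 = 1.059
3: (27 − 34)²/34 = 49/34 = 1.441
4: (20 − 34)²/34 = 196/34 = 5.765
5: (49 − 34)²/34 = 225/34 = 6.618
6: (37 − 34)²/34 = 9/34 = 0.265
7: (25 − 34)²/34 = 81/34 = 2.382
8: (32 − 34)²/34 = 4/34 = 0.118
9: (45 − 34)²/34 = 121/34 = 3.559
Sum = 23.12
df = 9. Since 23.12 > 21.666, we reject H₀.

23.12; reject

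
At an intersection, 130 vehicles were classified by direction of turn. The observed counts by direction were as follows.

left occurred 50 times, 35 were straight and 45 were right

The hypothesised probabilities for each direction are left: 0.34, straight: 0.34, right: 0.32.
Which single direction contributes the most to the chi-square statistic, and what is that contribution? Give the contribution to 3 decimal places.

straight, 1.915

Expected counts E_i = n·p_i: 130×0.34 = 44.2, 130×0.34 = 44.2, 130×0.32 = 41.6.
χ² = (50−44.2)²/44.2 + (35−44.2)²/44.2 + (45−41.6)²/41.6
   = 0.7611 + 1.9149 + 0.2779
The largest term is for straight: 1.915.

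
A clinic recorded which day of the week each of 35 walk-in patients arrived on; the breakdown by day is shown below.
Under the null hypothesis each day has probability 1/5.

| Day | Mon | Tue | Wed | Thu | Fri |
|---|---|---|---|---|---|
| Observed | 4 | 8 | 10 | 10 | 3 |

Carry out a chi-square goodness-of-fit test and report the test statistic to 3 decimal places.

6.286

Under H₀ each category has probability 1/5, so each expected count is 35/5 = 7.
cat         O        E   (O−E)²/E
Mon         4        7     1.2857
Tue         8        7     0.1429
Wed        10        7     1.2857
Thu        10        7     1.2857
Fri         3        7     2.2857
Sum = 6.286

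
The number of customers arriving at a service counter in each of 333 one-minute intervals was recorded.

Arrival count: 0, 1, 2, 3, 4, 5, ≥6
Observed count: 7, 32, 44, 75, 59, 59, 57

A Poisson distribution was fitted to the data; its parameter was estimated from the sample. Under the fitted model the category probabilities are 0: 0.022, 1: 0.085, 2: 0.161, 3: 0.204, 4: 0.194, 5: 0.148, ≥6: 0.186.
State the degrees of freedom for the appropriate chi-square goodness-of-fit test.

5

There are k = 7 categories and 1 parameter estimated from the data, so df = 7 − 1 − 1 = 5.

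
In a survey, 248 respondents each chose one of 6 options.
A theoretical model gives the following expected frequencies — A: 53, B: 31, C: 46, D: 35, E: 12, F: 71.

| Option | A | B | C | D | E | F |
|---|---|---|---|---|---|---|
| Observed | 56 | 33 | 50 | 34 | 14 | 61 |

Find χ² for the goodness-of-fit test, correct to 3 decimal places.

cat         O        E   (O−E)²/E
A          56       53     0.1698
B          33       31     0.1290
C          50       46     0.3478
D          34       35     0.0286
E          14       12     0.3333
F          61       71     1.4085
Sum = 2.417

2.417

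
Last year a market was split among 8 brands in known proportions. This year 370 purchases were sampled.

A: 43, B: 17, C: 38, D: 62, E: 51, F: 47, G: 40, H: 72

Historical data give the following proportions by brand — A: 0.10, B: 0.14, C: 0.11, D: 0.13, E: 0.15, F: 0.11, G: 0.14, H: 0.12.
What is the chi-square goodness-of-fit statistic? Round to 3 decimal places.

49.733

Expected counts E_i = n·p_i: 370×0.10 = 37, 370×0.14 = 51.8, 370×0.11 = 40.7, 370×0.13 = 48.1, 370×0.15 = 55.5, 370×0.11 = 40.7, 370×0.14 = 51.8, 370×0.12 = 44.4.
cat         O        E   (O−E)²/E
A          43       37     0.9730
B          17     51.8    23.3792
C          38     40.7     0.1791
D          62     48.1     4.0168
E          51     55.5     0.3649
F          47     40.7     0.9752
G          40     51.8     2.6880
H          72     44.4    17.1568
Sum = 49.733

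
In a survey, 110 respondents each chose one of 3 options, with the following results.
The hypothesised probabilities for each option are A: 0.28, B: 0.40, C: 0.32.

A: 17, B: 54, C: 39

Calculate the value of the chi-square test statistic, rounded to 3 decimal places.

Expected counts E_i = n·p_i: 110×0.28 = 30.8, 110×0.40 = 44, 110×0.32 = 35.2.
cat         O        E   (O−E)²/E
A          17     30.8     6.1831
B          54       44     2.2727
C          39     35.2     0.4102
Sum = 8.866

8.866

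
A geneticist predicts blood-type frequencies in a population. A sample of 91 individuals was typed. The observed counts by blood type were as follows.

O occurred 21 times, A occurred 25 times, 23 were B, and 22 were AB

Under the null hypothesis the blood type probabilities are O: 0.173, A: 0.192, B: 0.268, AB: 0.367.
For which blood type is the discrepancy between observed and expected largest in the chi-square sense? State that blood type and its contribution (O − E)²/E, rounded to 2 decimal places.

Expected counts E_i = n·p_i: 91×0.173 = 15.743, 91×0.192 = 17.472, 91×0.268 = 24.388, 91×0.367 = 33.397.
cat         O        E   (O−E)²/E
O          21   15.743      1.755
A          25   17.472      3.244
B          23   24.388      0.079
AB         22   33.397      3.889
The largest term is for AB: 3.89.

AB, 3.89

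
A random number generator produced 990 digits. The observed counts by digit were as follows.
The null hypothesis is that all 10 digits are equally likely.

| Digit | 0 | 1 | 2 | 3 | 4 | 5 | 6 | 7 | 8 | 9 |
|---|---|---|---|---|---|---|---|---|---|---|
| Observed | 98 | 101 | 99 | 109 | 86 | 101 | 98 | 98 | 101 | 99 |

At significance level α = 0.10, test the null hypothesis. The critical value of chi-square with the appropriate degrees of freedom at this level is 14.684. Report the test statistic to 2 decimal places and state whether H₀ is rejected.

2.87; do not reject

Under H₀ each category has probability 1/10, so each expected count is 990/10 = 99.
cat         O        E   (O−E)²/E
0          98       99      0.010
1         101       99      0.040
2          99       99      0.000
3         109       99      1.010
4          86       99      1.707
5         101       99      0.040
6          98       99      0.010
7          98       99      0.010
8         101       99      0.040
9          99       99      0.000
Sum = 2.87
df = 9. Since 2.87 < 14.684, we do not reject H₀.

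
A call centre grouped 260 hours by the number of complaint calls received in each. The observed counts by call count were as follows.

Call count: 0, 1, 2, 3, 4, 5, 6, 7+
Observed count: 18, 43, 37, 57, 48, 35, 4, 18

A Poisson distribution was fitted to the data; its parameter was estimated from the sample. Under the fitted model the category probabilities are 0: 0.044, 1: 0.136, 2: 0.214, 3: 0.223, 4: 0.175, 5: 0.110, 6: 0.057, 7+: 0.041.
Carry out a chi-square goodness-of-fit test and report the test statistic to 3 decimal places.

26.197

Expected counts E_i = n·p_i: 260×0.044 = 11.44, 260×0.136 = 35.36, 260×0.214 = 55.64, 260×0.223 = 57.98, 260×0.175 = 45.5, 260×0.110 = 28.6, 260×0.057 = 14.82, 260×0.041 = 10.66.
0: (18 − 11.44)²/11.44 = 43.0336/11.44 = 3.7617
1: (43 − 35.36)²/35.36 = 58.3696/35.36 = 1.6507
2: (37 − 55.64)²/55.64 = 347.4496/55.64 = 6.2446
3: (57 − 57.98)²/57.98 = 0.9604/57.98 = 0.0166
4: (48 − 45.5)²/45.5 = 6.25/45.5 = 0.1374
5: (35 − 28.6)²/28.6 = 40.96/28.6 = 1.4322
6: (4 − 14.82)²/14.82 = 117.0724/14.82 = 7.8996
7+: (18 − 10.66)²/10.66 = 53.8756/10.66 = 5.0540
Sum = 26.197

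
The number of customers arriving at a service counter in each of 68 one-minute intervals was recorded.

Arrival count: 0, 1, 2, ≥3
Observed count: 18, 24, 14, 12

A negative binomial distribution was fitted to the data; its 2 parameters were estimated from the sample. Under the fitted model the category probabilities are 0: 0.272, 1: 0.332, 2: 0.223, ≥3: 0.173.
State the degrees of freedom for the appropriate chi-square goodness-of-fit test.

There are k = 4 categories and 2 parameters estimated from the data, so df = 4 − 1 − 2 = 1.

1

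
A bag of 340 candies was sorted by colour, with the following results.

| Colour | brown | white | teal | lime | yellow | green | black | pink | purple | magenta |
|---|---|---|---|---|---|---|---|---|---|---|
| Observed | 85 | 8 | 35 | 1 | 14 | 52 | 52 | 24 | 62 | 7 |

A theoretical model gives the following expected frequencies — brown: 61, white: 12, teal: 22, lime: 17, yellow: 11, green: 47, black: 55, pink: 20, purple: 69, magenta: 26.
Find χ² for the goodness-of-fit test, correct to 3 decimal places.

50.425

χ² = (85−61)²/61 + (8−12)²/12 + (35−22)²/22 + (1−17)²/17 + (14−11)²/11 + (52−47)²/47 + (52−55)²/55 + (24−20)²/20 + (62−69)²/69 + (7−26)²/26
   = 9.4426 + 1.3333 + 7.6818 + 15.0588 + 0.8182 + 0.5319 + 0.1636 + 0.8000 + 0.7101 + 13.8846
Sum = 50.425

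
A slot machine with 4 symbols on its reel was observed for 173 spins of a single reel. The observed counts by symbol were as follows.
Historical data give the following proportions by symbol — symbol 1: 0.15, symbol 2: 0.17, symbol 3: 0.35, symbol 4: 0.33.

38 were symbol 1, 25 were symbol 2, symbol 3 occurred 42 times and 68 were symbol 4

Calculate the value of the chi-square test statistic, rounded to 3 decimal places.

Expected counts E_i = n·p_i: 173×0.15 = 25.95, 173×0.17 = 29.41, 173×0.35 = 60.55, 173×0.33 = 57.09.
χ² = (38−25.95)²/25.95 + (25−29.41)²/29.41 + (42−60.55)²/60.55 + (68−57.09)²/57.09
   = 5.5955 + 0.6613 + 5.6829 + 2.0849
Sum = 14.025

14.025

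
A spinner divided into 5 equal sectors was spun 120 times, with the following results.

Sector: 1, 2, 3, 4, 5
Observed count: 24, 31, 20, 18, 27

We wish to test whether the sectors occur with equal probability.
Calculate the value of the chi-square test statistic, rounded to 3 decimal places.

4.583

Expected count for each of the 5 categories: 120/5 = 24.
χ² = (24−24)²/24 + (31−24)²/24 + (20−24)²/24 + (18−24)²/24 + (27−24)²/24
   = 0.0000 + 2.0417 + 0.6667 + 1.5000 + 0.3750
Sum = 4.583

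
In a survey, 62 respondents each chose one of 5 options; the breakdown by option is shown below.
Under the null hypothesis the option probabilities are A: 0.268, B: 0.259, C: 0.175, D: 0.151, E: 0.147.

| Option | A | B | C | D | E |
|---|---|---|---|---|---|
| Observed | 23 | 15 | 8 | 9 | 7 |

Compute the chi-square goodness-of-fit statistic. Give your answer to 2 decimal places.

Expected counts E_i = n·p_i: 62×0.268 = 16.616, 62×0.259 = 16.058, 62×0.175 = 10.85, 62×0.151 = 9.362, 62×0.147 = 9.114.
cat         O        E   (O−E)²/E
A          23   16.616      2.453
B          15   16.058      0.070
C           8    10.85      0.749
D           9    9.362      0.014
E           7    9.114      0.490
Sum = 3.78

3.78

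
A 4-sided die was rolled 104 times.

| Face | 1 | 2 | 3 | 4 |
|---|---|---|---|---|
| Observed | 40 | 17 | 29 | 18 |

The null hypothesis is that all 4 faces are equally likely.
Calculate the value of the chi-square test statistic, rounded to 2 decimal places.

Under H₀ each category has probability 1/4, so each expected count is 104/4 = 26.
χ² = (40−26)²/26 + (17−26)²/26 + (29−26)²/26 + (18−26)²/26
   = 7.538 + 3.115 + 0.346 + 2.462
Sum = 13.46

13.46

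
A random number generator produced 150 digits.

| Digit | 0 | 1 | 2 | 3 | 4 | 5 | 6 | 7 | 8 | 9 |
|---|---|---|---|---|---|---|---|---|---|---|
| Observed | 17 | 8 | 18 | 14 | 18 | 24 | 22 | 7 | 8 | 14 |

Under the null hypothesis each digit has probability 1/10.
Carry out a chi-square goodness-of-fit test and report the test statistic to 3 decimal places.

Under H₀ each category has probability 1/10, so each expected count is 150/10 = 15.
cat         O        E   (O−E)²/E
0          17       15     0.2667
1           8       15     3.2667
2          18       15     0.6000
3          14       15     0.0667
4          18       15     0.6000
5          24       15     5.4000
6          22       15     3.2667
7           7       15     4.2667
8           8       15     3.2667
9          14       15     0.0667
Sum = 21.067

21.067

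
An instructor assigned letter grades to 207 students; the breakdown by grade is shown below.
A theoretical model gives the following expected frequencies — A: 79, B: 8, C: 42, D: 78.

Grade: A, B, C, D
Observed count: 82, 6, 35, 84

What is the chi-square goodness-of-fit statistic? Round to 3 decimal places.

cat         O        E   (O−E)²/E
A          82       79     0.1139
B           6        8     0.5000
C          35       42     1.1667
D          84       78     0.4615
Sum = 2.242

2.242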